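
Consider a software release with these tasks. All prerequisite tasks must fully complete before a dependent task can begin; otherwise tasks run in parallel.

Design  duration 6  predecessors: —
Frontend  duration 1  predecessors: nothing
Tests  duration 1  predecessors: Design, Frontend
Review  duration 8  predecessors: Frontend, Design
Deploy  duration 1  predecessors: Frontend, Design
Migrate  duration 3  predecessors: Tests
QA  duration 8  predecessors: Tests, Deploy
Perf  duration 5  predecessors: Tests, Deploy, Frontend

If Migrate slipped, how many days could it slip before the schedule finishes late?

5

Critical path: Design→Tests→QA = 6+1+8 = 15, so the finish is 15 days.
Longest path through Migrate: 10 days (earliest finish 10, latest finish 15).
So Migrate can slip 15 − 10 = 5 days.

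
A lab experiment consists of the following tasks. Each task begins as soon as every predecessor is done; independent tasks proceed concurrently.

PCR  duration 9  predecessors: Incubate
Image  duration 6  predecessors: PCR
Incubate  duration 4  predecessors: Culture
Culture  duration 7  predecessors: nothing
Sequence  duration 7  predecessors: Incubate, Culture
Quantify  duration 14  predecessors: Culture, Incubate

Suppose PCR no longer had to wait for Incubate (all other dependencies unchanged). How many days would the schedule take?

Before: longest chain Culture→Incubate→PCR→Image = 7+4+9+6 = 26, finish 26.
Without Incubate→PCR, PCR's earliest start moves from 11 to 0.
New critical path: Culture→Incubate→Quantify = 7+4+14 = 25 ⇒ 25 days.

25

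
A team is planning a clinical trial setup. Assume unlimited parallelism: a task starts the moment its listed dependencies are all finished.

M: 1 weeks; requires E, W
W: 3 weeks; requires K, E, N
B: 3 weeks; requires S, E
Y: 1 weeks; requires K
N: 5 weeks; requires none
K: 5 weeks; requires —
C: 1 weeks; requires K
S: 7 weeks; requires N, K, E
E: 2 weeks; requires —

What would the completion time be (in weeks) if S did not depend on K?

15

Before: longest chain K→S→B = 5+7+3 = 15, finish 15.
Dropping K→S doesn't change S's earliest start (5); another predecessor still binds.
The longest chain is now N→S→B = 5+7+3 = 15, so the schedule takes 15 weeks.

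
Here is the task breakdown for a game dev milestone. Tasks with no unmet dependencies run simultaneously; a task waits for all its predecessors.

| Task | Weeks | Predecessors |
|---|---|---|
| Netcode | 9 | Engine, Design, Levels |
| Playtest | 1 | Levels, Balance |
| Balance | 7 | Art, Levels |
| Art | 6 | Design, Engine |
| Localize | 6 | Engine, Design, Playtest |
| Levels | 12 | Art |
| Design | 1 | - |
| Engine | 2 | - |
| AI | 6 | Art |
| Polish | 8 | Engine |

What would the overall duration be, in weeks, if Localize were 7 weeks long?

Actual critical path: Engine→Art→Levels→Balance→Playtest→Localize = 2+6+12+7+1+6 = 34 ⇒ 34 weeks.
Localize is on the critical path; changing it to 7 makes that path 35 weeks.
No other chain overtakes it, so the finish is 35 weeks.

35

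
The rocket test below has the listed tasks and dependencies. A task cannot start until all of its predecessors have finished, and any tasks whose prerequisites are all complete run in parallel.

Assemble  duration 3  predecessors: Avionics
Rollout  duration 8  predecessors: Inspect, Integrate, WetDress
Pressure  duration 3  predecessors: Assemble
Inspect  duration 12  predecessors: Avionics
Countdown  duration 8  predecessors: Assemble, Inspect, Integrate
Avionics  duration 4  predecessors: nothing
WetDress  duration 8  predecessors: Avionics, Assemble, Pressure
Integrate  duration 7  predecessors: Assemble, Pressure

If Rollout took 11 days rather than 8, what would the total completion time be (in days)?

The binding path is Avionics→Assemble→Pressure→WetDress→Rollout = 4+3+3+8+8 = 26; finish at 26 days.
Rollout is on the critical path; changing it to 11 makes that path 29 days.
The critical path is still Avionics→Assemble→Pressure→WetDress→Rollout; finish is now 29 days.

29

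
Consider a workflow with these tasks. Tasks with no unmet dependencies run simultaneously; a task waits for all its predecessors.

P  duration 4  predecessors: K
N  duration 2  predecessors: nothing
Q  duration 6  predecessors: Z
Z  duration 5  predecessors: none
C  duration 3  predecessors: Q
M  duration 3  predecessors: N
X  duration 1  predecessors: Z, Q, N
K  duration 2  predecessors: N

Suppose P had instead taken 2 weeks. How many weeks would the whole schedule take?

14

The binding path is Z→Q→C = 5+6+3 = 14; finish at 14 weeks.
The longest path through P is only 8 weeks, so P has float 6.
That remains the longest chain; total 14 weeks.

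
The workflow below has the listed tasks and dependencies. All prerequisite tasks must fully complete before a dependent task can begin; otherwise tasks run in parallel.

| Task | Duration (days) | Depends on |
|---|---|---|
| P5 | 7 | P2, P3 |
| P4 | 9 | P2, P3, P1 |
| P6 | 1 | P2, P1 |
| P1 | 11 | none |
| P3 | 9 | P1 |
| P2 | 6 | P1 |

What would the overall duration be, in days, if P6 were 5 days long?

Baseline: P1→P3→P4 = 11+9+9 = 29 → 29 days.
P6 has 11 days of float (longest path through it is 18).
That remains the longest chain; total 29 days.

29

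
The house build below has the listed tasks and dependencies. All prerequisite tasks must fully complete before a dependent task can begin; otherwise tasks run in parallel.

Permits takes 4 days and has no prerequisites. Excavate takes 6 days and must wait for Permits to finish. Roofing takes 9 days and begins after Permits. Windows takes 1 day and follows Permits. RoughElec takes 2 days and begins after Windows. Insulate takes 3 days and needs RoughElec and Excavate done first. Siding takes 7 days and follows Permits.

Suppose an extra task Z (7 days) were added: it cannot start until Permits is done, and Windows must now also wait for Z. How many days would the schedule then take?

17

Originally the schedule takes 13 days.
With Z inserted, Windows now waits for max(Permits, Z).
New critical path: Permits→Z→Windows→RoughElec→Insulate = 4+7+1+2+3 = 17 ⇒ 17 days.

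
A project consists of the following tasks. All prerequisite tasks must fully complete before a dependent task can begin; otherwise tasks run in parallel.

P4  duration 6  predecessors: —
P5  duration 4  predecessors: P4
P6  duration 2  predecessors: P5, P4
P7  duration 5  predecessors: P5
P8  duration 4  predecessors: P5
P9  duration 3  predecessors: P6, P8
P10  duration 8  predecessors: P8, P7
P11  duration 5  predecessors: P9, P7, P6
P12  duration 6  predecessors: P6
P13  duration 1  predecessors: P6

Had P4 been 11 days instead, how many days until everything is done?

28

The binding path is P4→P5→P7→P10 = 6+4+5+8 = 23; finish at 23 days.
Since P4 is critical, the +5 change carries straight to that chain (now 28 days).
No other chain overtakes it, so the finish is 28 days.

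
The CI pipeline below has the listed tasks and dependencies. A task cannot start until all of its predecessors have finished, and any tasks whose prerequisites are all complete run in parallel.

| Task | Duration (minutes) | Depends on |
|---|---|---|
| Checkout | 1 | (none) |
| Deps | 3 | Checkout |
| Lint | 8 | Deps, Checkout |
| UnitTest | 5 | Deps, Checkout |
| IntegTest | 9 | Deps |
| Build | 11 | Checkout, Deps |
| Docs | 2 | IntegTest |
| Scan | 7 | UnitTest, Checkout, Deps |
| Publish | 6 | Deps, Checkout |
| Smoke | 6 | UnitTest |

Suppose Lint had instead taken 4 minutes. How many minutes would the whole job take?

As given, the longest chain is Checkout→Deps→UnitTest→Scan = 1+3+5+7 = 16, so the finish is 16 minutes.
Lint is off the critical path — its longest chain is 12 minutes, giving 4 of slack.
No other chain overtakes it, so the finish is 16 minutes.

16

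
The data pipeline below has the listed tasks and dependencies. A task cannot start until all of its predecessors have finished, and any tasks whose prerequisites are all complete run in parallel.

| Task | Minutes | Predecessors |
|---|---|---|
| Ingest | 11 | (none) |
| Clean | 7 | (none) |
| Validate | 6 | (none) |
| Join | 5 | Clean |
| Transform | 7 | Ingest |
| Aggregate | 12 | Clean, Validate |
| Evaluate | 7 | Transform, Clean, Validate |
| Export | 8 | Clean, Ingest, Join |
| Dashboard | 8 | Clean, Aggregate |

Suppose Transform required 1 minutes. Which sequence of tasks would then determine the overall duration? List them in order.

Actual critical path: Clean→Aggregate→Dashboard = 7+12+8 = 27 ⇒ 27 minutes.
Transform has 2 minutes of float (longest path through it is 25).
That remains the longest chain; total 27 minutes.

Clean, Aggregate, Dashboard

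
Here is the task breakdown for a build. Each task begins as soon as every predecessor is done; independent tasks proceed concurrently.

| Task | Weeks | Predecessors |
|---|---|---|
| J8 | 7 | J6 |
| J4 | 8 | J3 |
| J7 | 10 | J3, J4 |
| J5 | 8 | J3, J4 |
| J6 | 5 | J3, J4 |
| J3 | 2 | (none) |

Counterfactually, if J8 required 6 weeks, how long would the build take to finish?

21

Critical path before the change: J3→J4→J6→J8 = 2+8+5+7 = 22 giving 22 weeks.
J8 lies on that path, so at 6 weeks the path becomes 21 weeks.
The critical path is still J3→J4→J6→J8; finish is now 21 weeks.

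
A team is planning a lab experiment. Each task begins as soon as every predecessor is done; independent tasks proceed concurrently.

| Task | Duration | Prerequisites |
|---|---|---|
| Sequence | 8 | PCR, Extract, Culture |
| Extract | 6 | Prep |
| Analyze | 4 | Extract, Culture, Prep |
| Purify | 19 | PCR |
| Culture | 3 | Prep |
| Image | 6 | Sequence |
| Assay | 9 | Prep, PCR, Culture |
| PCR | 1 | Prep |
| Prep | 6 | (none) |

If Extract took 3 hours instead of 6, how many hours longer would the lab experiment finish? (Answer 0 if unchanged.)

As given, the longest chain is Prep→Extract→Sequence→Image = 6+6+8+6 = 26, so the finish is 26 hours.
Since Extract is critical, the -3 change carries straight to that chain (now 23 hours).
Now Prep→PCR→Purify = 6+1+19 = 26 is longest, so the finish becomes 26 hours.
Change in finish: 26 − 26 = +0 hours.

0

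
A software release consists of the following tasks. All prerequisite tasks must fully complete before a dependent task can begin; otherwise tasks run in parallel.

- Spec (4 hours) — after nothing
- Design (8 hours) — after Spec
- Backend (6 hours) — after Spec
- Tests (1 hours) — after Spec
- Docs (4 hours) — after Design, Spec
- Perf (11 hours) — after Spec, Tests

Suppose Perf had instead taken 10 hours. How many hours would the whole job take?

16

Actual critical path: Spec→Tests→Perf = 4+1+11 = 16 ⇒ 16 hours.
Perf lies on that path, so at 10 hours the path becomes 15 hours.
The binding chain switches to Spec→Design→Docs = 4+8+4 = 16; finish 16 hours.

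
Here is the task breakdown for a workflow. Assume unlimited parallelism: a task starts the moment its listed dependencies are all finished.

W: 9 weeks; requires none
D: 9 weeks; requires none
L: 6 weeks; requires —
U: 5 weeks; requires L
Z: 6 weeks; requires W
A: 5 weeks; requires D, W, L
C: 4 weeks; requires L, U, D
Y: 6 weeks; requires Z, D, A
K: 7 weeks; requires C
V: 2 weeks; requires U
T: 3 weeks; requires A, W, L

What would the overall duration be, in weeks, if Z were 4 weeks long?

The binding path is L→U→C→K = 6+5+4+7 = 22; finish at 22 weeks.
The longest path through Z is only 21 weeks, so Z has float 1.
No other chain overtakes it, so the finish is 22 weeks.

22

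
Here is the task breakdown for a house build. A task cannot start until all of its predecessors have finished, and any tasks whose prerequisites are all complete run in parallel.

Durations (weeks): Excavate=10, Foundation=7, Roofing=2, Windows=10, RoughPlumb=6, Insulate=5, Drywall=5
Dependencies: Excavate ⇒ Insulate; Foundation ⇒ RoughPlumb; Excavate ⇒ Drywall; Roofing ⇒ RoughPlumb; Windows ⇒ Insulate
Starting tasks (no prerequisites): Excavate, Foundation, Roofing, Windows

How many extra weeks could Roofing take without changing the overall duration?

Critical path: Excavate→Insulate = 10+5 = 15, so the finish is 15 weeks.
The longest chain containing Roofing totals 8 weeks.
Slack of Roofing = 7 − 0 = 7 weeks.

7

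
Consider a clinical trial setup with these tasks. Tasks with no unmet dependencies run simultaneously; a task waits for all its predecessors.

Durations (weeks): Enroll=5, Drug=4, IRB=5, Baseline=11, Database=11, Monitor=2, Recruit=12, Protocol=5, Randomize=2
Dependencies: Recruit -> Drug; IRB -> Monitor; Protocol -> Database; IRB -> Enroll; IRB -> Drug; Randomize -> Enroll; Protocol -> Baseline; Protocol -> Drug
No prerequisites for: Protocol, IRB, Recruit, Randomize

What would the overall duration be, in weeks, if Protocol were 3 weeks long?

16

As given, the longest chain is Protocol→Baseline = 5+11 = 16, so the finish is 16 weeks.
Protocol lies on that path, so at 3 weeks the path becomes 14 weeks.
New critical path: Recruit→Drug = 12+4 = 16 ⇒ 16 weeks.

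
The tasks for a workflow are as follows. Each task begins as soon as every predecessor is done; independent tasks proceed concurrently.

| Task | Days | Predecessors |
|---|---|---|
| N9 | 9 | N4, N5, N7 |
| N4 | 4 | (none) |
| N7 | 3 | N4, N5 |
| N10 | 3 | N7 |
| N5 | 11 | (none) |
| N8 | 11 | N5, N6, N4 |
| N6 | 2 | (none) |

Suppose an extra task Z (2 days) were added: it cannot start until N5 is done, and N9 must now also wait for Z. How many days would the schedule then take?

23

Originally the schedule takes 23 days.
With Z inserted, N9 now waits for max(N4, N5, N7, Z).
New critical path: N5→N7→N9 = 11+3+9 = 23 ⇒ 23 days.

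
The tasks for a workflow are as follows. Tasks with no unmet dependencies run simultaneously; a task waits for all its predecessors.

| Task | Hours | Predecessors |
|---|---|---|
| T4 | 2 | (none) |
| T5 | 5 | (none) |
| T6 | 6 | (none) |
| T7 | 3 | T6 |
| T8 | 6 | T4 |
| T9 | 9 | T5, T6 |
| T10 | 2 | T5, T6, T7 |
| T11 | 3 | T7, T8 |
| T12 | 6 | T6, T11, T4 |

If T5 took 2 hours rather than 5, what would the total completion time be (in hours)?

18

Critical path before the change: T6→T7→T11→T12 = 6+3+3+6 = 18 giving 18 hours.
The longest path through T5 is only 14 hours, so T5 has float 4.
That remains the longest chain; total 18 hours.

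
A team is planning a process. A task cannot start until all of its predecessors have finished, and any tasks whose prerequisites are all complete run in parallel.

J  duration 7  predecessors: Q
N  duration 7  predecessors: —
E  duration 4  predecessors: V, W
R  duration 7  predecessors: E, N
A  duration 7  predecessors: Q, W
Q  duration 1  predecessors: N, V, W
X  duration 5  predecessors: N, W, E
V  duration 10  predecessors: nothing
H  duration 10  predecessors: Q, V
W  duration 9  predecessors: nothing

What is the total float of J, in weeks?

3

V→E→R = 10+4+7 = 21 sets the makespan at 21 weeks.
Longest path through J: 18 weeks (earliest finish 18, latest finish 21).
So J can slip 21 − 18 = 3 weeks.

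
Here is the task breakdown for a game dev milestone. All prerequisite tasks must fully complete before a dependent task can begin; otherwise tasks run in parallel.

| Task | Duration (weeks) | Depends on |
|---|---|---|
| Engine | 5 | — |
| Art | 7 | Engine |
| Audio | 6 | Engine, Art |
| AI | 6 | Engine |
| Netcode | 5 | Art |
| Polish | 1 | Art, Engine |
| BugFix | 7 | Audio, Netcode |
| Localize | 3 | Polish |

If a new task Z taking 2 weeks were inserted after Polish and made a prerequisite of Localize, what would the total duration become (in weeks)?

25

Originally the plan takes 25 weeks.
With Z inserted, Localize now waits for max(Polish, Z).
New critical path: Engine→Art→Audio→BugFix = 5+7+6+7 = 25 ⇒ 25 weeks.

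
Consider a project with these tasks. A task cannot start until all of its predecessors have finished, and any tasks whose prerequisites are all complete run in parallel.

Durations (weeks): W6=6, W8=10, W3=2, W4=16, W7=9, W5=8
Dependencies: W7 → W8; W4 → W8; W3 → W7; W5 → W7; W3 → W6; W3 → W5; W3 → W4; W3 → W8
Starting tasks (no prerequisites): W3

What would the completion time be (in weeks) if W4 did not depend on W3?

Before: longest chain W3→W5→W7→W8 = 2+8+9+10 = 29, finish 29.
Without W3→W4, W4's earliest start moves from 2 to 0.
The longest chain is now W3→W5→W7→W8 = 2+8+9+10 = 29, so the project takes 29 weeks.

29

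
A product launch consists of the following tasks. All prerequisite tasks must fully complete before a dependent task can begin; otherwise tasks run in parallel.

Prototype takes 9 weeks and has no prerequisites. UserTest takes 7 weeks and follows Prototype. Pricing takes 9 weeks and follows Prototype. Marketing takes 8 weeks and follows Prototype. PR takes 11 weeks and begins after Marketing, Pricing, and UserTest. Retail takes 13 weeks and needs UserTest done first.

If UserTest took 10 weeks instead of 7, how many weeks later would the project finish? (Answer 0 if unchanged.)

Actual critical path: Prototype→UserTest→Retail = 9+7+13 = 29 ⇒ 29 weeks.
UserTest lies on that path, so at 10 weeks the path becomes 32 weeks.
That remains the longest chain; total 32 weeks.
Change in finish: 32 − 29 = +3 weeks.

3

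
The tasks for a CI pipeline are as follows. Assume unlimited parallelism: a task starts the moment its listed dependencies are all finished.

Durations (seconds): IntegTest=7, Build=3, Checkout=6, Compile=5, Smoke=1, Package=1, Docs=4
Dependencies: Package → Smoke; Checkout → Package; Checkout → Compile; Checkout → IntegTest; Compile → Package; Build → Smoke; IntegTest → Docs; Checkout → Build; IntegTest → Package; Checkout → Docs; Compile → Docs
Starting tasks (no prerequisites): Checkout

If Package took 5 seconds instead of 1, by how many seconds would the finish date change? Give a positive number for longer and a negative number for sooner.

As given, the longest chain is Checkout→IntegTest→Docs = 6+7+4 = 17, so the finish is 17 seconds.
The longest path through Package is only 15 seconds, so Package has float 2.
Now Checkout→IntegTest→Package→Smoke = 6+7+5+1 = 19 is longest, so the finish becomes 19 seconds.
Change in finish: 19 − 17 = +2 seconds.

2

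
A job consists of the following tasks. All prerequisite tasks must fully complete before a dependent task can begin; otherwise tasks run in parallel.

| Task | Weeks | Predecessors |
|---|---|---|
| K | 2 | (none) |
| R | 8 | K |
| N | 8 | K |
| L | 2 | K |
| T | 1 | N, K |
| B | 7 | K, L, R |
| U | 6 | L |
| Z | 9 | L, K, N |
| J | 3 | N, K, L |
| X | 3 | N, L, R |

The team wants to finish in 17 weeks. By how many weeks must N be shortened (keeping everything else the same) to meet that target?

2

Current finish: 19 weeks; target: 17.
N is on every critical path, so each week cut from N cuts the finish by one (this holds down to a finish of 17).
Need 19 − 17 = 2 weeks off N → N becomes 6 weeks, finish becomes 17.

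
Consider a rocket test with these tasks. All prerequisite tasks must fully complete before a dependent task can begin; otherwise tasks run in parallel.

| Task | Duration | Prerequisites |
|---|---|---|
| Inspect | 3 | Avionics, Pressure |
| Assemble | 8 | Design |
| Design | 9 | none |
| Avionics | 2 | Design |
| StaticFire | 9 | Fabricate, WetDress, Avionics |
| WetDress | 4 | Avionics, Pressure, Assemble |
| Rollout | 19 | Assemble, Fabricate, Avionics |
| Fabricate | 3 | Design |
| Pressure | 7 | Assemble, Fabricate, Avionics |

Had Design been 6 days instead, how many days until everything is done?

34

Actual critical path: Design→Assemble→Pressure→WetDress→StaticFire = 9+8+7+4+9 = 37 ⇒ 37 days.
Design lies on that path, so at 6 days the path becomes 34 days.
No other chain overtakes it, so the finish is 34 days.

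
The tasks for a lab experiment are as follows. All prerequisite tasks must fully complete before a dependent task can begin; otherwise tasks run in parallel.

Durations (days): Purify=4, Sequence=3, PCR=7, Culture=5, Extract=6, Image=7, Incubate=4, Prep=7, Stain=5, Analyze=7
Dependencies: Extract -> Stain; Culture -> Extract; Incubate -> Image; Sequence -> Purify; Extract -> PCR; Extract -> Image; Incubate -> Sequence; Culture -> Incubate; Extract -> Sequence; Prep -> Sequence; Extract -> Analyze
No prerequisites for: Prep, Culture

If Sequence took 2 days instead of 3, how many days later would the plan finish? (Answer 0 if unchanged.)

0

The binding path is Culture→Extract→Sequence→Purify = 5+6+3+4 = 18; finish at 18 days.
Since Sequence is critical, the -1 change carries straight to that chain (now 17 days).
The binding chain switches to Culture→Extract→PCR = 5+6+7 = 18; finish 18 days.
Change in finish: 18 − 18 = +0 days.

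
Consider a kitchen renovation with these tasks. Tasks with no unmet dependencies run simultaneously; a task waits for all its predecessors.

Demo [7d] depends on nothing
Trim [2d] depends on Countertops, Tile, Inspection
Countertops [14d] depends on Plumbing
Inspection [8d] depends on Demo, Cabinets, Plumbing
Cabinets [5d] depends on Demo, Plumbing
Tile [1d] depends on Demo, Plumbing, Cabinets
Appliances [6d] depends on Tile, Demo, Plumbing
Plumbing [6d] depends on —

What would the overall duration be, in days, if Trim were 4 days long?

24

The binding path is Demo→Cabinets→Inspection→Trim = 7+5+8+2 = 22; finish at 22 days.
Since Trim is critical, the +2 change carries straight to that chain (now 24 days).
No other chain overtakes it, so the finish is 24 days.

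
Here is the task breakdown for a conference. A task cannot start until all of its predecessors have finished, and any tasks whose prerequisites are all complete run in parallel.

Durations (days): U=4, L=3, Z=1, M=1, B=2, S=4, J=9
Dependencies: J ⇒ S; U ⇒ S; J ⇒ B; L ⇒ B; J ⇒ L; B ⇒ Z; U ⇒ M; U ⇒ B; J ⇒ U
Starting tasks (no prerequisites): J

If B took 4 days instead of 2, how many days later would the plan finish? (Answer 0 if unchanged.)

1

Critical path before the change: J→U→S = 9+4+4 = 17 giving 17 days.
The longest path through B is only 16 days, so B has float 1.
New critical path: J→U→B→Z = 9+4+4+1 = 18 ⇒ 18 days.
Change in finish: 18 − 17 = +1 days.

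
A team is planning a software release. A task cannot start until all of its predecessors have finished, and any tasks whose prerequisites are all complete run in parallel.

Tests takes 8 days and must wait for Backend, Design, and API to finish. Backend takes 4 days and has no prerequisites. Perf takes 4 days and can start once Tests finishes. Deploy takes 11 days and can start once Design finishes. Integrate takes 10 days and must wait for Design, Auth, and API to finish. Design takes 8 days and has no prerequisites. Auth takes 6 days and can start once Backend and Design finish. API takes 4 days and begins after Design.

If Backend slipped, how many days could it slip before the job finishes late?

Critical path: Design→API→Tests→Perf = 8+4+8+4 = 24, so the finish is 24 days.
Longest path through Backend: 20 days (earliest finish 4, latest finish 8).
Float = 24 − 20 = 4.

4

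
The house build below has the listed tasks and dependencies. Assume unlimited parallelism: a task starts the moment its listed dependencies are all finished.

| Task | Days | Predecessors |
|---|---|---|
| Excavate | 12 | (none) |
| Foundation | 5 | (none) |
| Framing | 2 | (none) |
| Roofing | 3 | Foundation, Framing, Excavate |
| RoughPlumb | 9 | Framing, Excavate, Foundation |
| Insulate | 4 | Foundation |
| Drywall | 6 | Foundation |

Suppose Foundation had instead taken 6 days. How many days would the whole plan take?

Critical path before the change: Excavate→RoughPlumb = 12+9 = 21 giving 21 days.
The longest path through Foundation is only 14 days, so Foundation has float 7.
The critical path is still Excavate→RoughPlumb; finish is now 21 days.

21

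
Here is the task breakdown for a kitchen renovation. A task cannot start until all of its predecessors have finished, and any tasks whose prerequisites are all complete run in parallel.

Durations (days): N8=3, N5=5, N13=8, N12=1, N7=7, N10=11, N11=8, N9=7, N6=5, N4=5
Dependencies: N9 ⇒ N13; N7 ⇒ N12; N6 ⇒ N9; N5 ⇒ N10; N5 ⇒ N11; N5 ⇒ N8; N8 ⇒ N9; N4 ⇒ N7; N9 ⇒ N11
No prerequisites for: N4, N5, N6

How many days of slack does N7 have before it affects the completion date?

N5→N8→N9→N11 = 5+3+7+8 = 23 sets the makespan at 23 days.
N7 finishes as early as 12 and must finish by 22.
So N7 can slip 22 − 12 = 10 days.

10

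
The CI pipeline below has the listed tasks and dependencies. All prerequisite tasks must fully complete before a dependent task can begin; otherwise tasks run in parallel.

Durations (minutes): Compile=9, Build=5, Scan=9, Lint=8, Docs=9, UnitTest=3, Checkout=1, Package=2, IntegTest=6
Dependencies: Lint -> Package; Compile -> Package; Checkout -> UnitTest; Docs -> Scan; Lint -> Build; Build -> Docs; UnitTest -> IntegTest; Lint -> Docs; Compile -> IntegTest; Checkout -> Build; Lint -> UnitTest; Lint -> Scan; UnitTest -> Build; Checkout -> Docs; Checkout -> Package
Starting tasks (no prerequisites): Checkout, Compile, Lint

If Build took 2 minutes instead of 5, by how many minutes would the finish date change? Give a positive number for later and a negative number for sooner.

-3

Critical path before the change: Lint→UnitTest→Build→Docs→Scan = 8+3+5+9+9 = 34 giving 34 minutes.
Build lies on that path, so at 2 minutes the path becomes 31 minutes.
The critical path is still Lint→UnitTest→Build→Docs→Scan; finish is now 31 minutes.
Change in finish: 31 − 34 = -3 minutes.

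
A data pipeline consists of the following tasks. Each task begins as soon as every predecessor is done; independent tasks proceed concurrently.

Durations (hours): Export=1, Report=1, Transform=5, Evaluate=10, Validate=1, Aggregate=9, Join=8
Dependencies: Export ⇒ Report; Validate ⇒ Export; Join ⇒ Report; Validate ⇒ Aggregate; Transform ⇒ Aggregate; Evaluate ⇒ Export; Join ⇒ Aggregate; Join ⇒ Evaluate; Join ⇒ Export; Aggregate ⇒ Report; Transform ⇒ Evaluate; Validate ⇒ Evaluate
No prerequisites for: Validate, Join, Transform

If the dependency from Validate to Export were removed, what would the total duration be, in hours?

Original critical path: Join→Evaluate→Export→Report = 8+10+1+1 = 20 ⇒ 20 hours.
Dropping Validate→Export doesn't change Export's earliest start (18); another predecessor still binds.
After: Join→Evaluate→Export→Report = 8+10+1+1 = 20 → 20 hours.

20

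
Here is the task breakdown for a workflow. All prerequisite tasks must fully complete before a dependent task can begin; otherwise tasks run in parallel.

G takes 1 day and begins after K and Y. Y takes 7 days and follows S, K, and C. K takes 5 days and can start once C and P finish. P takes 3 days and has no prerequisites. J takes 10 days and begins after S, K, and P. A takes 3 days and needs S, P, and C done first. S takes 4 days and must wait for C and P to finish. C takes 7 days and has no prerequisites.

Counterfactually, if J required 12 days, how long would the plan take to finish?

24

As given, the longest chain is C→K→J = 7+5+10 = 22, so the finish is 22 days.
J lies on that path, so at 12 days the path becomes 24 days.
That remains the longest chain; total 24 days.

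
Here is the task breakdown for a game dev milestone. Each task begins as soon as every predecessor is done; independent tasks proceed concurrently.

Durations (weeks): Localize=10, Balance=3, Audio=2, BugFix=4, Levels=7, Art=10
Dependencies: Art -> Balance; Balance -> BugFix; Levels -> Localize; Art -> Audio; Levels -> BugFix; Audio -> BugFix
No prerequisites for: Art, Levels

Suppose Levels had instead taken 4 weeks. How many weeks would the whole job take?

Critical path before the change: Levels→Localize = 7+10 = 17 giving 17 weeks.
Levels lies on that path, so at 4 weeks the path becomes 14 weeks.
Now Art→Balance→BugFix = 10+3+4 = 17 is longest, so the finish becomes 17 weeks.

17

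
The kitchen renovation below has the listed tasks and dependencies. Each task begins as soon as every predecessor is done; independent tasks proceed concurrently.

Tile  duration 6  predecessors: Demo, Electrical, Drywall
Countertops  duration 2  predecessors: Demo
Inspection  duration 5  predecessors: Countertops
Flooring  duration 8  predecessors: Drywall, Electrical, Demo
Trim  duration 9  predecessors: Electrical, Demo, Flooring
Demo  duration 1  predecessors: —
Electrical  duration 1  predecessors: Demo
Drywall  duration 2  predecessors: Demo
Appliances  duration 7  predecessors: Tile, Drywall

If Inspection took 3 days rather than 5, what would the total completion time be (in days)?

Actual critical path: Demo→Drywall→Flooring→Trim = 1+2+8+9 = 20 ⇒ 20 days.
Inspection has 12 days of float (longest path through it is 8).
No other chain overtakes it, so the finish is 20 days.

20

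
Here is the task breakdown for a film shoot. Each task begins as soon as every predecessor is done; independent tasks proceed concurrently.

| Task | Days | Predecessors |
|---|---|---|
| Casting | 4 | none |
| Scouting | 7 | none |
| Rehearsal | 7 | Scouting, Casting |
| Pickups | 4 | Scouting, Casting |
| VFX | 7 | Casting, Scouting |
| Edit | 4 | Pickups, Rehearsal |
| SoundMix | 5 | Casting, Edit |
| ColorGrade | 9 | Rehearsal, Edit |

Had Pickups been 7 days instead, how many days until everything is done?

27

Actual critical path: Scouting→Rehearsal→Edit→ColorGrade = 7+7+4+9 = 27 ⇒ 27 days.
Pickups has 3 days of float (longest path through it is 24).
That remains the longest chain; total 27 days.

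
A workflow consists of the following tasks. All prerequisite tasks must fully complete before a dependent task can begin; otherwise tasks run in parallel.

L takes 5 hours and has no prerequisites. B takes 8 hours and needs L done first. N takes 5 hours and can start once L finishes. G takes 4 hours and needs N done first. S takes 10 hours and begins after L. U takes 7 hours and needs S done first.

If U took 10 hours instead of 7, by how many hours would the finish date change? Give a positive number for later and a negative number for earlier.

3

Baseline: L→S→U = 5+10+7 = 22 → 22 hours.
U is on the critical path; changing it to 10 makes that path 25 hours.
That remains the longest chain; total 25 hours.
Change in finish: 25 − 22 = +3 hours.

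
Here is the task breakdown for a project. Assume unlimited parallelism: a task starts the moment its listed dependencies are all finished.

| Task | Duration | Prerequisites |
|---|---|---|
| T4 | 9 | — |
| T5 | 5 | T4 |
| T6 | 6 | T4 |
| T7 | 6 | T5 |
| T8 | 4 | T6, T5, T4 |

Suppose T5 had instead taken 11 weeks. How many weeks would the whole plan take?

Actual critical path: T4→T5→T7 = 9+5+6 = 20 ⇒ 20 weeks.
T5 is on the critical path; changing it to 11 makes that path 26 weeks.
No other chain overtakes it, so the finish is 26 weeks.

26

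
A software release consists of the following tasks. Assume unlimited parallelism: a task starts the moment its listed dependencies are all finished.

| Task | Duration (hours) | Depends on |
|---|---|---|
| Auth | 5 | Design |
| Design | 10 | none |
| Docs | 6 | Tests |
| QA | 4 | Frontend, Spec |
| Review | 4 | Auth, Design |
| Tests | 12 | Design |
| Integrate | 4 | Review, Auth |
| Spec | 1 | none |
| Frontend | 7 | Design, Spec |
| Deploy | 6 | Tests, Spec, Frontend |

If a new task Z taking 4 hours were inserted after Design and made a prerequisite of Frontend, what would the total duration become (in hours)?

28

Originally the schedule takes 28 hours.
With Z inserted, Frontend now waits for max(Design, Spec, Z).
New critical path: Design→Tests→Docs = 10+12+6 = 28 ⇒ 28 hours.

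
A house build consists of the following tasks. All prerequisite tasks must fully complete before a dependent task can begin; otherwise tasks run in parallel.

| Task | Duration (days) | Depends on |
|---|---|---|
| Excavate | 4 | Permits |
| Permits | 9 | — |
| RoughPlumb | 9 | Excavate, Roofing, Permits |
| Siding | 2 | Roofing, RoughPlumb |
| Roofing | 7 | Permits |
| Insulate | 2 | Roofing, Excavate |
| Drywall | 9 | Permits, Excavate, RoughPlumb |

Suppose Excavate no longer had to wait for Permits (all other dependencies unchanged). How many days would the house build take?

34

With the dependency in place, Permits→Roofing→RoughPlumb→Drywall = 9+7+9+9 = 34 sets the finish at 34 days.
Without Permits→Excavate, Excavate's earliest start moves from 9 to 0.
After: Permits→Roofing→RoughPlumb→Drywall = 9+7+9+9 = 34 → 34 days.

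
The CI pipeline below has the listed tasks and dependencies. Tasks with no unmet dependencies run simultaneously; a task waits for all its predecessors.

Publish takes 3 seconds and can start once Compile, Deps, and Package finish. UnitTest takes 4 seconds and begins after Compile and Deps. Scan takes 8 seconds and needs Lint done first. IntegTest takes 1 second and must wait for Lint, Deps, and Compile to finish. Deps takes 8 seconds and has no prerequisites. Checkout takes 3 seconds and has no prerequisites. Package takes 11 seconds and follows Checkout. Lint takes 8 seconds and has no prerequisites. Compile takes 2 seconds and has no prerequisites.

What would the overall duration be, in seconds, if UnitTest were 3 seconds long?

Actual critical path: Checkout→Package→Publish = 3+11+3 = 17 ⇒ 17 seconds.
UnitTest is off the critical path — its longest chain is 12 seconds, giving 5 of slack.
That remains the longest chain; total 17 seconds.

17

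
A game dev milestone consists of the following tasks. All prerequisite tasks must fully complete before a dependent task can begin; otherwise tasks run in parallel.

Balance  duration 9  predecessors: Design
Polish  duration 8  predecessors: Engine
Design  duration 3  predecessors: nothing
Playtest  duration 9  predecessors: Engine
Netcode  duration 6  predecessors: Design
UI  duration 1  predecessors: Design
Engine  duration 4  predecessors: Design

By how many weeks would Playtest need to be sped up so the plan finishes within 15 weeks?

1

Current finish: 16 weeks; target: 15.
Playtest is on every critical path, so each week cut from Playtest cuts the finish by one (this holds down to a finish of 15).
Need 16 − 15 = 1 week off Playtest → Playtest becomes 8 weeks, finish becomes 15.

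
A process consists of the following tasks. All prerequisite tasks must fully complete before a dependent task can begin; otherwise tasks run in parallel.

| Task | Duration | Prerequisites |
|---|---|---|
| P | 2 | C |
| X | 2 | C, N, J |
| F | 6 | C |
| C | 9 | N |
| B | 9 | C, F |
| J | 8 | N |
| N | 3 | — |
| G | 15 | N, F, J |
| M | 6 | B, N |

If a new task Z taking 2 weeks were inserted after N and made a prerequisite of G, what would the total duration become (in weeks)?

Originally the process takes 33 weeks.
With Z inserted, G now waits for max(N, F, J, Z).
New critical path: N→C→F→B→M = 3+9+6+9+6 = 33 ⇒ 33 weeks.

33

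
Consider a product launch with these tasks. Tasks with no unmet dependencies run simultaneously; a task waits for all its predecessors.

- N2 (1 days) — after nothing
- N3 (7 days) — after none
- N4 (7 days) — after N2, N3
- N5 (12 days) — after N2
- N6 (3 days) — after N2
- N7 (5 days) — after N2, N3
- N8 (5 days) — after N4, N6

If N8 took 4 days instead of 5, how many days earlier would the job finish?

1

Actual critical path: N3→N4→N8 = 7+7+5 = 19 ⇒ 19 days.
N8 is on the critical path; changing it to 4 makes that path 18 days.
No other chain overtakes it, so the finish is 18 days.
Change in finish: 18 − 19 = -1 days.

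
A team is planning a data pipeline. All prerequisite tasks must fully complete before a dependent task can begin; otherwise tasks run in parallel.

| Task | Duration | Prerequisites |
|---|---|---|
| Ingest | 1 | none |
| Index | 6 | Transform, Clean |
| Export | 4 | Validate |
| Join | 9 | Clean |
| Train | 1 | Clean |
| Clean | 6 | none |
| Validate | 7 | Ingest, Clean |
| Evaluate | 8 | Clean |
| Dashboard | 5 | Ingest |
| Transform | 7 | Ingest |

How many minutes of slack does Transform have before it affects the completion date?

Critical path: Clean→Validate→Export = 6+7+4 = 17, so the finish is 17 minutes.
The longest chain containing Transform totals 14 minutes.
So Transform can slip 11 − 8 = 3 minutes.

3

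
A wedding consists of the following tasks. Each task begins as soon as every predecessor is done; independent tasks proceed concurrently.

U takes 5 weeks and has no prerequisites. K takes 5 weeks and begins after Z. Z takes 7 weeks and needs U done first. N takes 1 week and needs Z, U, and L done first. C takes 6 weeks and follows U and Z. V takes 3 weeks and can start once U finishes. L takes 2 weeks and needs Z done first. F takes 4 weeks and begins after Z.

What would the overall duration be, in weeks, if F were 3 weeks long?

Critical path before the change: U→Z→C = 5+7+6 = 18 giving 18 weeks.
The longest path through F is only 16 weeks, so F has float 2.
No other chain overtakes it, so the finish is 18 weeks.

18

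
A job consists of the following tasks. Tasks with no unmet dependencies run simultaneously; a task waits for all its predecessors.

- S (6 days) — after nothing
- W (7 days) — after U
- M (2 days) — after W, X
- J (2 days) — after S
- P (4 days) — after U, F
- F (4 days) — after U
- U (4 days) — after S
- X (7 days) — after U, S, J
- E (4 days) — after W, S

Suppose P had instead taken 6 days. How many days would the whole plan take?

Baseline: S→U→W→E = 6+4+7+4 = 21 → 21 days.
The longest path through P is only 18 days, so P has float 3.
That remains the longest chain; total 21 days.

21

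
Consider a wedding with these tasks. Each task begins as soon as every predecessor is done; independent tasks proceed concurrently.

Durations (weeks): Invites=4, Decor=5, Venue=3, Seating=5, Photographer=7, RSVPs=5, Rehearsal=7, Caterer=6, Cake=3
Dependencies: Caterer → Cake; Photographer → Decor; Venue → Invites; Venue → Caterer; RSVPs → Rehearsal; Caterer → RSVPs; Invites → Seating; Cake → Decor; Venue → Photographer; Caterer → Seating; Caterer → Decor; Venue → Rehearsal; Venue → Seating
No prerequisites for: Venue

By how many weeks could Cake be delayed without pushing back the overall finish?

Critical path: Venue→Caterer→RSVPs→Rehearsal = 3+6+5+7 = 21, so the finish is 21 weeks.
The longest chain containing Cake totals 17 weeks.
So Cake can slip 16 − 12 = 4 weeks.

4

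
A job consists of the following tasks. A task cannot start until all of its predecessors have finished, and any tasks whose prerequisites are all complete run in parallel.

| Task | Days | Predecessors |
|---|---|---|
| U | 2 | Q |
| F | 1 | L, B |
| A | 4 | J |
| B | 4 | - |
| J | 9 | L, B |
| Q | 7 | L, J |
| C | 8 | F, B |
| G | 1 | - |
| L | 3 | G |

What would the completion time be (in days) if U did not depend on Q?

Before: longest chain B→J→Q→U = 4+9+7+2 = 22, finish 22.
Without Q→U, U's earliest start moves from 20 to 0.
The longest chain is now B→J→Q = 4+9+7 = 20, so the project takes 20 days.

20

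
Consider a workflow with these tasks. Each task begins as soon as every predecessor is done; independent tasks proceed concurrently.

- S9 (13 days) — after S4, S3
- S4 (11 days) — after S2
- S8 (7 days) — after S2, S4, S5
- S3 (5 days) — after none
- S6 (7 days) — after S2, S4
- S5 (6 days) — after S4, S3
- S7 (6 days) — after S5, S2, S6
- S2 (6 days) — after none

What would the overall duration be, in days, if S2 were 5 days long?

29

The binding path is S2→S4→S5→S8 = 6+11+6+7 = 30; finish at 30 days.
S2 lies on that path, so at 5 days the path becomes 29 days.
That remains the longest chain; total 29 days.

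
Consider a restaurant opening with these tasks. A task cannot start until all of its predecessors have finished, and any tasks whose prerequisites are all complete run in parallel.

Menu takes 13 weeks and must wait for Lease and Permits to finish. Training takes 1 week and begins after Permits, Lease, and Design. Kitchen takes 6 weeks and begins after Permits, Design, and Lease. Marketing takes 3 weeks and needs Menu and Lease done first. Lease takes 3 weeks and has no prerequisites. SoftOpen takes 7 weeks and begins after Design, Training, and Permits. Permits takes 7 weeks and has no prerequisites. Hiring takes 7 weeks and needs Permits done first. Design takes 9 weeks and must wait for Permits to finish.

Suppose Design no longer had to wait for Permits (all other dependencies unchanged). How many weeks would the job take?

Original critical path: Permits→Design→Training→SoftOpen = 7+9+1+7 = 24 ⇒ 24 weeks.
Without Permits→Design, Design's earliest start moves from 7 to 0.
New critical path: Permits→Menu→Marketing = 7+13+3 = 23 ⇒ 23 weeks.

23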